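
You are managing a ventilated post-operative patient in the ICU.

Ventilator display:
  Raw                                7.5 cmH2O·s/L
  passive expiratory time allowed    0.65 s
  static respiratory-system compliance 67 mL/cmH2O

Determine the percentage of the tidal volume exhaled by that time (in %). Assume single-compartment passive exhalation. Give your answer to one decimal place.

72.6

τ = R × C = 7.5 × 67 mL/cmH2O = 7.5 × 0.067 L/cmH2O = 0.5025 s.
Passive exhalation: V(t)/V₀ = e^(−t/τ) = e^(−0.65/0.5025) = 0.2743.
Fraction exhaled = 1 − 0.2743 = 0.7257 → 72.57%.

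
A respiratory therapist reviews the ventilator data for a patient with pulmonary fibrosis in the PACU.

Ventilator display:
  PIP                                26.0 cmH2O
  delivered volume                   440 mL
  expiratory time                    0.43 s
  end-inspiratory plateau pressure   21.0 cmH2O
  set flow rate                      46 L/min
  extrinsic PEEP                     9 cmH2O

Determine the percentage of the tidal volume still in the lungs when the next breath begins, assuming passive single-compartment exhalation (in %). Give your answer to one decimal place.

16.6

Flow: 46 L/min ÷ 60 = 0.7667 L/s.
R = (PIP − Pplat)/V̇ = (26.0 − 21.0) / 0.7667 = 5.0/0.7667 = 6.521 cmH2O·s/L.
C = Vt/(Pplat − PEEP) = 440.0 / (21.0 − 9) = 440.0/12.0 = 36.667 mL/cmH2O.
τ = R × C = 6.521 × 0.03667 L/cmH2O = 0.2391 s.
Fraction remaining at end-expiration = e^(−Te/τ) = e^(−0.43/0.2391) = 0.1656 → 16.56%.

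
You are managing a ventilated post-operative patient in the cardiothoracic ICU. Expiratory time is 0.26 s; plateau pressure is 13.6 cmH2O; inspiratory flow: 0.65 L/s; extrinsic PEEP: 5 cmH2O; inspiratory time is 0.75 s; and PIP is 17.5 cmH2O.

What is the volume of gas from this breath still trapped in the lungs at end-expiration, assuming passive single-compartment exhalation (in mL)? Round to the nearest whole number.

Vt = flow × Ti = 0.65 L/s × 0.75 s × 1000 mL/L = 487.5 mL.
R = (PIP − Pplat)/V̇ = (17.5 − 13.6) / 0.65 = 3.9/0.65 = 6.0 cmH2O·s/L.
C = Vt/(Pplat − PEEP) = 487.5 / (13.6 − 5) = 487.5/8.6 = 56.686 mL/cmH2O.
τ = R × C = 6.0 × 0.05669 L/cmH2O = 0.3401 s.
Fraction remaining = e^(−Te/τ) = e^(−0.26/0.3401) = 0.4656.
Trapped volume = 487.5 × 0.4656 = 226.98 mL.

227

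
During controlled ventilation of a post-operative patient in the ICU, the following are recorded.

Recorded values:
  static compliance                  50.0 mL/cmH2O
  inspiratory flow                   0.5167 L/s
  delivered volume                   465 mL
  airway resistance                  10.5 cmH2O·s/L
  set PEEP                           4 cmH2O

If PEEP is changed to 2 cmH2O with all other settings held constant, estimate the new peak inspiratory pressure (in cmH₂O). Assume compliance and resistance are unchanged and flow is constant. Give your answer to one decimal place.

16.7

PIP = Vt/C + R·V̇ + PEEP (constant-flow equation of motion).
Only the baseline term changes: ΔPIP = ΔPEEP = 2 − 4 = -2.0 cmH2O.
Original PIP = 465/50.0 + 10.5×0.5167 + 4 = 18.725 cmH2O; new PIP = 18.725 + (-2.0) = 16.725 cmH2O.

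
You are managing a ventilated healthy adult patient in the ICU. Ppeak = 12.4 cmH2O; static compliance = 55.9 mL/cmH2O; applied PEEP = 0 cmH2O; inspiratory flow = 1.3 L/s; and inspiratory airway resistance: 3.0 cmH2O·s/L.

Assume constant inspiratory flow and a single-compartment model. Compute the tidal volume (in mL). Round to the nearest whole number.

475

Equation of motion (constant flow): PIP = Vt/C + R·V̇ + PEEP.
Vt/C = PIP − R·V̇ − PEEP = 12.4 − 3.9 − 0 = 8.5 cmH2O.
Vt = C × 8.5 = 55.9 × 8.5 = 475.15 mL.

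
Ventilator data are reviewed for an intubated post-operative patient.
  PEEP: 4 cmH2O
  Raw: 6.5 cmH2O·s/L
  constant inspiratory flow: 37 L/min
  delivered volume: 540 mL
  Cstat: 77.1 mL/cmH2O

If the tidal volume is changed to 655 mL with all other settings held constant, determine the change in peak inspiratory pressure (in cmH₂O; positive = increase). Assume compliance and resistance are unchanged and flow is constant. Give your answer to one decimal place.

PIP = Vt/C + R·V̇ + PEEP (constant-flow equation of motion).
Only the elastic term changes: ΔPIP = ΔVt / C = (655 − 540) / 77.1 = 1.492 cmH2O.

1.5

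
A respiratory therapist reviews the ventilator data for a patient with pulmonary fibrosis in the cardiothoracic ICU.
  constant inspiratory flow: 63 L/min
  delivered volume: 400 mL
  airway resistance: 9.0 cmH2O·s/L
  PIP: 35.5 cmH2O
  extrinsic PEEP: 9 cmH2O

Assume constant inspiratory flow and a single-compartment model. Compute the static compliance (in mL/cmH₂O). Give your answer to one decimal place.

23.5

Flow: 63 L/min ÷ 60 = 1.05 L/s.
Equation of motion (constant flow): PIP = Vt/C + R·V̇ + PEEP.
Vt/C = PIP − R·V̇ − PEEP = 35.5 − 9.0×1.05 − 9 = 35.5 − 9.45 − 9 = 17.05 cmH2O.
C = Vt / 17.05 = 400 / 17.05 = 23.46 mL/cmH2O.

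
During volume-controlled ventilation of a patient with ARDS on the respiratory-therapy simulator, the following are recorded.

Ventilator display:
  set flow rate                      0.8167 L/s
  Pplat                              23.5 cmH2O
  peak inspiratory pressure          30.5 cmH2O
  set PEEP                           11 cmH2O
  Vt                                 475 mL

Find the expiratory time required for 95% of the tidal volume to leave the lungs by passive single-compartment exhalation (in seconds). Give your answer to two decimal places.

R = (PIP − Pplat)/V̇ = (30.5 − 23.5) / 0.8167 = 7.0/0.8167 = 8.571 cmH2O·s/L.
C = Vt/(Pplat − PEEP) = 475.0 / (23.5 − 11) = 475.0/12.5 = 38.0 mL/cmH2O.
τ = R × C = 8.571 × 0.038 L/cmH2O = 0.3257 s.
t = −τ·ln(1 − 0.95) = −0.3257·ln(0.05) = 0.9757 s.

0.98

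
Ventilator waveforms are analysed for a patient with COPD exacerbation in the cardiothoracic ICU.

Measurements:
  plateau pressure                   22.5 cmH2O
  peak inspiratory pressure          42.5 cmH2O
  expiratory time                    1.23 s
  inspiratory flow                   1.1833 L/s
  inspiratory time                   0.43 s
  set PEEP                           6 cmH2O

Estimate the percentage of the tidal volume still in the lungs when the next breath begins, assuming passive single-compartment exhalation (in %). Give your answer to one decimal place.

9.4

Vt = flow × Ti = 1.1833 L/s × 0.43 s × 1000 mL/L = 508.82 mL.
R = (PIP − Pplat)/V̇ = (42.5 − 22.5) / 1.1833 = 20.0/1.1833 = 16.902 cmH2O·s/L.
C = Vt/(Pplat − PEEP) = 508.82 / (22.5 − 6) = 508.82/16.5 = 30.838 mL/cmH2O.
τ = R × C = 16.902 × 0.03084 L/cmH2O = 0.5213 s.
Fraction remaining at end-expiration = e^(−Te/τ) = e^(−1.23/0.5213) = 0.09447 → 9.447%.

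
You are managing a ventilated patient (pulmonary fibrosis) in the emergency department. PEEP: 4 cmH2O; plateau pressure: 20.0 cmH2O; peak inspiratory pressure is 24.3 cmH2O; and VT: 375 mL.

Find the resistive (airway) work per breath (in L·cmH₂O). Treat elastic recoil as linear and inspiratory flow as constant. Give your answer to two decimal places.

1.61

With constant inspiratory flow the resistive pressure is constant at PIP − Pplat = 24.3 − 20.0 = 4.3 cmH2O, so resistive work = 4.3 × 0.375 = 1.613 L·cmH2O.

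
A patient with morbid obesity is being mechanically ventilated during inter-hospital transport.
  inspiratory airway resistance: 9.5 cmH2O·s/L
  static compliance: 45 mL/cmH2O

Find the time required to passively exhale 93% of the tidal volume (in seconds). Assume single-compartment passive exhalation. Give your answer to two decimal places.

τ = R × C = 9.5 × 45 mL/cmH2O = 9.5 × 0.045 L/cmH2O = 0.4275 s.
Exhaled fraction f = 1 − e^(−t/τ) → t = −τ·ln(1 − f) = −0.4275·ln(0.07) = 1.137 s.

1.14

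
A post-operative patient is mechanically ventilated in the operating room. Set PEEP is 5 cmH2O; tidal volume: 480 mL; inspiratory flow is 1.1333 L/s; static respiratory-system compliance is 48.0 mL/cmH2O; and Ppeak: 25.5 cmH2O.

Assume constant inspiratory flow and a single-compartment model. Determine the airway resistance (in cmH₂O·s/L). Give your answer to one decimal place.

9.3

Equation of motion (constant flow): PIP = Vt/C + R·V̇ + PEEP.
R·V̇ = PIP − Vt/C − PEEP = 25.5 − 480/48.0 − 5 = 25.5 − 10.0 − 5 = 10.5 cmH2O.
R = 10.5 / 1.1333 = 9.265 cmH2O·s/L.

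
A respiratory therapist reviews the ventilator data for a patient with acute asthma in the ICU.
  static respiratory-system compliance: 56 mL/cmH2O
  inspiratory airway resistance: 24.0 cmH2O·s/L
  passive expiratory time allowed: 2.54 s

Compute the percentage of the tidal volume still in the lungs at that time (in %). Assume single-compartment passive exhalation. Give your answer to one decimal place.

15.1

τ = R × C = 24.0 × 56 mL/cmH2O = 24.0 × 0.056 L/cmH2O = 1.344 s.
Passive exhalation: V(t)/V₀ = e^(−t/τ) = e^(−2.54/1.344) = 0.1511.
Fraction remaining = 0.1511 → 15.11%.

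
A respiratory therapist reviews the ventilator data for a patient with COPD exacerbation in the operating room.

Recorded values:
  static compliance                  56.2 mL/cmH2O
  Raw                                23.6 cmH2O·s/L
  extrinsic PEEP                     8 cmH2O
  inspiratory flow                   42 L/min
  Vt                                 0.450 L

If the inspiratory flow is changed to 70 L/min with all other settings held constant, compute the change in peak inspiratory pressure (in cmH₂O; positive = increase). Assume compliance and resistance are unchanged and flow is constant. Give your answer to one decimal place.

11.0

Flow: 42 L/min ÷ 60 = 0.7 L/s.
New flow: 70 L/min ÷ 60 = 1.1667 L/s.
PIP = Vt/C + R·V̇ + PEEP (constant-flow equation of motion).
Only the resistive term changes: ΔPIP = R × ΔV̇ = 23.6 × (1.1667 − 0.7) = 23.6 × 0.4667 = 11.014 cmH2O.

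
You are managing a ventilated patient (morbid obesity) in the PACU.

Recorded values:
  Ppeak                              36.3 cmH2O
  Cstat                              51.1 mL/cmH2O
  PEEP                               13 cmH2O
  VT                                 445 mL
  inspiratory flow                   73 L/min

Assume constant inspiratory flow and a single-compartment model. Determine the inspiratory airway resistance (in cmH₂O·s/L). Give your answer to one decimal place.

Flow: 73 L/min ÷ 60 = 1.2167 L/s.
Equation of motion (constant flow): PIP = Vt/C + R·V̇ + PEEP.
R·V̇ = PIP − Vt/C − PEEP = 36.3 − 445/51.1 − 13 = 36.3 − 8.708 − 13 = 14.592 cmH2O.
R = 14.592 / 1.2167 = 11.993 cmH2O·s/L.

12.0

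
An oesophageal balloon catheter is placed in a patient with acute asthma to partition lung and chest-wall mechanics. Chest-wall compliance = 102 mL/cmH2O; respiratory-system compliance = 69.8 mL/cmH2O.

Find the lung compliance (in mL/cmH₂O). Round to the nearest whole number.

1/CL = 1/Crs − 1/Ccw.
1/CL = 1/69.8 − 1/102 = 0.004523.
CL = 221.09 mL/cmH2O.

221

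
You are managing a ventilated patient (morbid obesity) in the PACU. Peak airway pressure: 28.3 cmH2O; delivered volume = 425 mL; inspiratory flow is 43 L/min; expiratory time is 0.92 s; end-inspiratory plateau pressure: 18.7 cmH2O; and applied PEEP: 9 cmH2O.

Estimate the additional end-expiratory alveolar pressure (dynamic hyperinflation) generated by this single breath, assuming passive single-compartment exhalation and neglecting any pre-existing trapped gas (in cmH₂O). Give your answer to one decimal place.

2.0

Flow: 43 L/min ÷ 60 = 0.7167 L/s.
R = (PIP − Pplat)/V̇ = (28.3 − 18.7) / 0.7167 = 9.6/0.7167 = 13.395 cmH2O·s/L.
C = Vt/(Pplat − PEEP) = 425.0 / (18.7 − 9) = 425.0/9.7 = 43.814 mL/cmH2O.
τ = R × C = 13.395 × 0.04381 L/cmH2O = 0.5868 s.
Fraction remaining = e^(−Te/τ) = e^(−0.92/0.5868) = 0.2085; trapped volume = 425.0 × 0.2085 = 88.613 mL.
Additional alveolar pressure from trapping ≈ V_trapped / C = 88.613 / 43.814 = 2.022 cmH2O.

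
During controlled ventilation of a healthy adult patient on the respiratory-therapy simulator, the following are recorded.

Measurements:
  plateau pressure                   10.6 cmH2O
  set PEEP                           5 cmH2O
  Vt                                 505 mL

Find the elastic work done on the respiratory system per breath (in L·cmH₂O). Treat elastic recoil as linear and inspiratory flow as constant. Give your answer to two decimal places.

1.41

Elastic work ≈ ½ × (Pplat − PEEP) × Vt = 0.5 × (10.6 − 5) × 0.505 L = 0.5 × 5.6 × 0.505 = 1.414 L·cmH2O.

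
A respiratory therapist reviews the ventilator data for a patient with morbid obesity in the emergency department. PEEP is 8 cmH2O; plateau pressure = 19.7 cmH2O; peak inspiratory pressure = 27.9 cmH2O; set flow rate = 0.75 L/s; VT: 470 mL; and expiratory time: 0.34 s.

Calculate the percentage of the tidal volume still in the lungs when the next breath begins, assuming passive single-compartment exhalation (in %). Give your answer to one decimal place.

46.1

R = (PIP − Pplat)/V̇ = (27.9 − 19.7) / 0.75 = 8.2/0.75 = 10.933 cmH2O·s/L.
C = Vt/(Pplat − PEEP) = 470.0 / (19.7 − 8) = 470.0/11.7 = 40.171 mL/cmH2O.
τ = R × C = 10.933 × 0.04017 L/cmH2O = 0.4392 s.
Fraction remaining at end-expiration = e^(−Te/τ) = e^(−0.34/0.4392) = 0.4611 → 46.11%.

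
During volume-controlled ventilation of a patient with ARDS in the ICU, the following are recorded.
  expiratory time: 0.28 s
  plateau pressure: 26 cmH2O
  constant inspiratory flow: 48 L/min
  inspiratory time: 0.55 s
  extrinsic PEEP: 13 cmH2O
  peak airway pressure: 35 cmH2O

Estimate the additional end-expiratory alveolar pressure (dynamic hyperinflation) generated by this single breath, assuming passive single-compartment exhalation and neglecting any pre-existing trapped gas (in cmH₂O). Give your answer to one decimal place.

Flow: 48 L/min ÷ 60 = 0.8 L/s.
Vt = flow × Ti = 0.8 L/s × 0.55 s × 1000 mL/L = 440.0 mL.
R = (PIP − Pplat)/V̇ = (35 − 26) / 0.8 = 9.0/0.8 = 11.25 cmH2O·s/L.
C = Vt/(Pplat − PEEP) = 440.0 / (26 − 13) = 440.0/13.0 = 33.846 mL/cmH2O.
τ = R × C = 11.25 × 0.03385 L/cmH2O = 0.3808 s.
Fraction remaining = e^(−Te/τ) = e^(−0.28/0.3808) = 0.4794; trapped volume = 440.0 × 0.4794 = 210.94 mL.
Additional alveolar pressure from trapping ≈ V_trapped / C = 210.94 / 33.846 = 6.232 cmH2O.

6.2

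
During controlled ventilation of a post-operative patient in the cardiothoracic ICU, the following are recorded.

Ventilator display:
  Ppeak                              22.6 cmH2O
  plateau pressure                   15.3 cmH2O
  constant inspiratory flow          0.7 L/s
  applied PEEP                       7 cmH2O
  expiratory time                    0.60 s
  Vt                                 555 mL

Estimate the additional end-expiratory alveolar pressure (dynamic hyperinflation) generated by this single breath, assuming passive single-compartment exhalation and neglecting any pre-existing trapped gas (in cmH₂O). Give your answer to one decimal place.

R = (PIP − Pplat)/V̇ = (22.6 − 15.3) / 0.7 = 7.3/0.7 = 10.429 cmH2O·s/L.
C = Vt/(Pplat − PEEP) = 555.0 / (15.3 − 7) = 555.0/8.3 = 66.867 mL/cmH2O.
τ = R × C = 10.429 × 0.06687 L/cmH2O = 0.6974 s.
Fraction remaining = e^(−Te/τ) = e^(−0.60/0.6974) = 0.423; trapped volume = 555.0 × 0.423 = 234.77 mL.
Additional alveolar pressure from trapping ≈ V_trapped / C = 234.77 / 66.867 = 3.511 cmH2O.

3.5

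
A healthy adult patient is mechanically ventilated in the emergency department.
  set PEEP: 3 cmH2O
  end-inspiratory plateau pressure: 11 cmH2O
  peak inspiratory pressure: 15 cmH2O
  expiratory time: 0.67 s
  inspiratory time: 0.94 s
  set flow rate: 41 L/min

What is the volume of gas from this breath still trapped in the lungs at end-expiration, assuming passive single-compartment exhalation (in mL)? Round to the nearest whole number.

154

Flow: 41 L/min ÷ 60 = 0.6833 L/s.
Vt = flow × Ti = 0.6833 L/s × 0.94 s × 1000 mL/L = 642.3 mL.
R = (PIP − Pplat)/V̇ = (15 − 11) / 0.6833 = 4.0/0.6833 = 5.854 cmH2O·s/L.
C = Vt/(Pplat − PEEP) = 642.3 / (11 − 3) = 642.3/8.0 = 80.288 mL/cmH2O.
τ = R × C = 5.854 × 0.08029 L/cmH2O = 0.47 s.
Fraction remaining = e^(−Te/τ) = e^(−0.67/0.47) = 0.2404.
Trapped volume = 642.3 × 0.2404 = 154.41 mL.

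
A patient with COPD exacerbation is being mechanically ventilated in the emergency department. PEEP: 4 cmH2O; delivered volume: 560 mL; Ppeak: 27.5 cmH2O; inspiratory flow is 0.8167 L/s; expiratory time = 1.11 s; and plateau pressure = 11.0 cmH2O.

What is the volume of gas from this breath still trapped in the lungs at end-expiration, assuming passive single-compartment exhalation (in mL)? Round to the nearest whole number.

R = (PIP − Pplat)/V̇ = (27.5 − 11.0) / 0.8167 = 16.5/0.8167 = 20.203 cmH2O·s/L.
C = Vt/(Pplat − PEEP) = 560.0 / (11.0 − 4) = 560.0/7.0 = 80.0 mL/cmH2O.
τ = R × C = 20.203 × 0.08 L/cmH2O = 1.616 s.
Fraction remaining = e^(−Te/τ) = e^(−1.11/1.616) = 0.5031.
Trapped volume = 560.0 × 0.5031 = 281.74 mL.

282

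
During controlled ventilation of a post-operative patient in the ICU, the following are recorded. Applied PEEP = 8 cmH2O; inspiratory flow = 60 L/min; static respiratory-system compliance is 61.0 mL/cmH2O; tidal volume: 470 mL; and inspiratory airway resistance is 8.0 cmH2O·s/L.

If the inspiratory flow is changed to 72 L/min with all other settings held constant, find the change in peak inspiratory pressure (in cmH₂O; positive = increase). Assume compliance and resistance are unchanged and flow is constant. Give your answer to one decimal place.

Flow: 60 L/min ÷ 60 = 1 L/s.
New flow: 72 L/min ÷ 60 = 1.2 L/s.
PIP = Vt/C + R·V̇ + PEEP (constant-flow equation of motion).
Only the resistive term changes: ΔPIP = R × ΔV̇ = 8.0 × (1.2 − 1) = 8.0 × 0.2 = 1.6 cmH2O.

1.6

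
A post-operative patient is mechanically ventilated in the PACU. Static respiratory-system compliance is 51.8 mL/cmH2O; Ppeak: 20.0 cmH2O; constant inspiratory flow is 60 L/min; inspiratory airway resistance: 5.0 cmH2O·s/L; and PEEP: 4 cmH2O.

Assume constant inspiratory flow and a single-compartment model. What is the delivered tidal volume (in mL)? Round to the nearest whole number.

Flow: 60 L/min ÷ 60 = 1 L/s.
Equation of motion (constant flow): PIP = Vt/C + R·V̇ + PEEP.
Vt/C = PIP − R·V̇ − PEEP = 20.0 − 5.0 − 4 = 11.0 cmH2O.
Vt = C × 11.0 = 51.8 × 11.0 = 569.8 mL.

570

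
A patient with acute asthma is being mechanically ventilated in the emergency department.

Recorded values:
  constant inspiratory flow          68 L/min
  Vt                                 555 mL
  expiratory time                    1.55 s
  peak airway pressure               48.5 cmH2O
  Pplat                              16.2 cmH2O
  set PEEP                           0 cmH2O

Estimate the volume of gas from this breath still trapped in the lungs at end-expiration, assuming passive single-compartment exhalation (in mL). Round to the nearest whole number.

Flow: 68 L/min ÷ 60 = 1.1333 L/s.
R = (PIP − Pplat)/V̇ = (48.5 − 16.2) / 1.1333 = 32.3/1.1333 = 28.501 cmH2O·s/L.
C = Vt/(Pplat − PEEP) = 555.0 / (16.2 − 0) = 555.0/16.2 = 34.259 mL/cmH2O.
τ = R × C = 28.501 × 0.03426 L/cmH2O = 0.9764 s.
Fraction remaining = e^(−Te/τ) = e^(−1.55/0.9764) = 0.2044.
Trapped volume = 555.0 × 0.2044 = 113.44 mL.

113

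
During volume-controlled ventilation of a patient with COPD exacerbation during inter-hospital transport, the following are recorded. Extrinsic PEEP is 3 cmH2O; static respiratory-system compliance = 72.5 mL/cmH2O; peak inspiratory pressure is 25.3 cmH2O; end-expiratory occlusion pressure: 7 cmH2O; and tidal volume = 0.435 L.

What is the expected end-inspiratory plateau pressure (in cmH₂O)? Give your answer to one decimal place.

13.0

End-expiratory occlusion gives total PEEP = 7 cmH2O (intrinsic PEEP = 7 − 3 = 4). Use total PEEP for the elastic gradient.
Pplat = PEEPtotal + Vt / Cstat = 7 + 435 / 72.5 = 7 + 6.0 = 13.0 cmH2O.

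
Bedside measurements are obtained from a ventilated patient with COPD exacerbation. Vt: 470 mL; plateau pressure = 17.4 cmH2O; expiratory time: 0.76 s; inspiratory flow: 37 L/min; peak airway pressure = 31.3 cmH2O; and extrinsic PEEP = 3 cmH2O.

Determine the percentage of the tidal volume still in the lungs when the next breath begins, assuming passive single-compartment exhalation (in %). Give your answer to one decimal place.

35.6

Flow: 37 L/min ÷ 60 = 0.6167 L/s.
R = (PIP − Pplat)/V̇ = (31.3 − 17.4) / 0.6167 = 13.9/0.6167 = 22.539 cmH2O·s/L.
C = Vt/(Pplat − PEEP) = 470.0 / (17.4 − 3) = 470.0/14.4 = 32.639 mL/cmH2O.
τ = R × C = 22.539 × 0.03264 L/cmH2O = 0.7357 s.
Fraction remaining at end-expiration = e^(−Te/τ) = e^(−0.76/0.7357) = 0.3559 → 35.59%.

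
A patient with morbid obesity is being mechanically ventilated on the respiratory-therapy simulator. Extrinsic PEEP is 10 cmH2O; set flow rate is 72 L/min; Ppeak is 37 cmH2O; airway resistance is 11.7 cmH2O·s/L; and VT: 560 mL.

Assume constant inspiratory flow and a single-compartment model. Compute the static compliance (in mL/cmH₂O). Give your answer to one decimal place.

Flow: 72 L/min ÷ 60 = 1.2 L/s.
Equation of motion (constant flow): PIP = Vt/C + R·V̇ + PEEP.
Vt/C = PIP − R·V̇ − PEEP = 37 − 11.7×1.2 − 10 = 37 − 14.04 − 10 = 12.96 cmH2O.
C = Vt / 12.96 = 560 / 12.96 = 43.21 mL/cmH2O.

43.2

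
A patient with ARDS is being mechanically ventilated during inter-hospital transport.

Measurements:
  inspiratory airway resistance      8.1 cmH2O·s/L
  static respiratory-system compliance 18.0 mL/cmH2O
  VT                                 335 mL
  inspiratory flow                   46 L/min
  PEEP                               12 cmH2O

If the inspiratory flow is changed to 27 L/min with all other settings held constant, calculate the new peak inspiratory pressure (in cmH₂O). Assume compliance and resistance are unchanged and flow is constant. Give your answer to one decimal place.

Flow: 46 L/min ÷ 60 = 0.7667 L/s.
New flow: 27 L/min ÷ 60 = 0.45 L/s.
PIP = Vt/C + R·V̇ + PEEP (constant-flow equation of motion).
Only the resistive term changes: ΔPIP = R × ΔV̇ = 8.1 × (0.45 − 0.7667) = 8.1 × -0.3167 = -2.565 cmH2O.
Original PIP = 335/18.0 + 8.1×0.7667 + 12 = 36.821 cmH2O; new PIP = 36.821 + (-2.565) = 34.256 cmH2O.

34.3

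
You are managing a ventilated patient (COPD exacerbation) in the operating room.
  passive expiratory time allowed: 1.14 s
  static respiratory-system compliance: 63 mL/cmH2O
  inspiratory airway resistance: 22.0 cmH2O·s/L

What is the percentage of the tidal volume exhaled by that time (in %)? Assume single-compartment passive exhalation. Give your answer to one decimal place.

τ = R × C = 22.0 × 63 mL/cmH2O = 22.0 × 0.063 L/cmH2O = 1.386 s.
Passive exhalation: V(t)/V₀ = e^(−t/τ) = e^(−1.14/1.386) = 0.4393.
Fraction exhaled = 1 − 0.4393 = 0.5607 → 56.07%.

56.1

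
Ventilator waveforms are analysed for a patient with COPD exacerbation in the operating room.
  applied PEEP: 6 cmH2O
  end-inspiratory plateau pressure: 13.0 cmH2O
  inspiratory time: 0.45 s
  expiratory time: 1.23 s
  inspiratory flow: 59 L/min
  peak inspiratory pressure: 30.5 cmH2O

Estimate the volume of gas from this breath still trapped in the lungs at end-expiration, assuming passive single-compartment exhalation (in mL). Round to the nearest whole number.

Flow: 59 L/min ÷ 60 = 0.9833 L/s.
Vt = flow × Ti = 0.9833 L/s × 0.45 s × 1000 mL/L = 442.49 mL.
R = (PIP − Pplat)/V̇ = (30.5 − 13.0) / 0.9833 = 17.5/0.9833 = 17.797 cmH2O·s/L.
C = Vt/(Pplat − PEEP) = 442.49 / (13.0 − 6) = 442.49/7.0 = 63.213 mL/cmH2O.
τ = R × C = 17.797 × 0.06321 L/cmH2O = 1.125 s.
Fraction remaining = e^(−Te/τ) = e^(−1.23/1.125) = 0.3351.
Trapped volume = 442.49 × 0.3351 = 148.28 mL.

148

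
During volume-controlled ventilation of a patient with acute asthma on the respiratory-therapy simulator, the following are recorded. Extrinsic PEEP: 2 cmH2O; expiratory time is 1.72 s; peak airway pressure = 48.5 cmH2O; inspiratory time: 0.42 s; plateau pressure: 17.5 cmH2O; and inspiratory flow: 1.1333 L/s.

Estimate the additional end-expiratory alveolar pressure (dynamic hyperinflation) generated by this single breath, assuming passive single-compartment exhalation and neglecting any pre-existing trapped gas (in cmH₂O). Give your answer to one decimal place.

2.0

Vt = flow × Ti = 1.1333 L/s × 0.42 s × 1000 mL/L = 475.99 mL.
R = (PIP − Pplat)/V̇ = (48.5 − 17.5) / 1.1333 = 31.0/1.1333 = 27.354 cmH2O·s/L.
C = Vt/(Pplat − PEEP) = 475.99 / (17.5 − 2) = 475.99/15.5 = 30.709 mL/cmH2O.
τ = R × C = 27.354 × 0.03071 L/cmH2O = 0.84 s.
Fraction remaining = e^(−Te/τ) = e^(−1.72/0.84) = 0.129; trapped volume = 475.99 × 0.129 = 61.403 mL.
Additional alveolar pressure from trapping ≈ V_trapped / C = 61.403 / 30.709 = 2.0 cmH2O.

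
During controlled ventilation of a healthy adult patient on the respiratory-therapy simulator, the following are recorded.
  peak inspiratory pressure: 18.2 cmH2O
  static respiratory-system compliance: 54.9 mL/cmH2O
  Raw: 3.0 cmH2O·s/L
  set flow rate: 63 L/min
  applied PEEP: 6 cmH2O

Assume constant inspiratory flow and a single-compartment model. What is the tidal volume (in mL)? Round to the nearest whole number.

497

Flow: 63 L/min ÷ 60 = 1.05 L/s.
Equation of motion (constant flow): PIP = Vt/C + R·V̇ + PEEP.
Vt/C = PIP − R·V̇ − PEEP = 18.2 − 3.15 − 6 = 9.05 cmH2O.
Vt = C × 9.05 = 54.9 × 9.05 = 496.85 mL.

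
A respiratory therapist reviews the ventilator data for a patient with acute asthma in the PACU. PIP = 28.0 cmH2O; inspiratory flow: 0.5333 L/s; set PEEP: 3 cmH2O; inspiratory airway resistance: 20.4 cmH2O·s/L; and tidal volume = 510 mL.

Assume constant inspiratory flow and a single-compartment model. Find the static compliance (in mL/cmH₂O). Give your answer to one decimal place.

Equation of motion (constant flow): PIP = Vt/C + R·V̇ + PEEP.
Vt/C = PIP − R·V̇ − PEEP = 28.0 − 20.4×0.5333 − 3 = 28.0 − 10.879 − 3 = 14.121 cmH2O.
C = Vt / 14.121 = 510 / 14.121 = 36.116 mL/cmH2O.

36.1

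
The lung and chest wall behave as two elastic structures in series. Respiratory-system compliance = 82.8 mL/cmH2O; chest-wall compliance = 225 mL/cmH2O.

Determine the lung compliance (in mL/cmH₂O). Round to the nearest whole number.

1/CL = 1/Crs − 1/Ccw.
1/CL = 1/82.8 − 1/225 = 0.007633.
CL = 131.01 mL/cmH2O.

131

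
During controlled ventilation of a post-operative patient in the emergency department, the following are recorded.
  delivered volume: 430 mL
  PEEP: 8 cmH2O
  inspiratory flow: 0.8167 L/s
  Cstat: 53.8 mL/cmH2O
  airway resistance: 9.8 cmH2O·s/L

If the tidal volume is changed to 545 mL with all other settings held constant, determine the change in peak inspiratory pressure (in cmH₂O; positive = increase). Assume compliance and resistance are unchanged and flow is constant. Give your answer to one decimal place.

PIP = Vt/C + R·V̇ + PEEP (constant-flow equation of motion).
Only the elastic term changes: ΔPIP = ΔVt / C = (545 − 430) / 53.8 = 2.138 cmH2O.

2.1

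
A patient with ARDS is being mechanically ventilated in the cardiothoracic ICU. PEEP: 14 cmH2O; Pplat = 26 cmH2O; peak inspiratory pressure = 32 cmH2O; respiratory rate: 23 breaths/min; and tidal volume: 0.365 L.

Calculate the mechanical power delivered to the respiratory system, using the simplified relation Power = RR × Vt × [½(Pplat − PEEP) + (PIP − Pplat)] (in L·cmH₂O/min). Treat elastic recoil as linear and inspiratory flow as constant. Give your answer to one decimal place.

Per-breath work = Vt × [½(Pplat−PEEP) + (PIP−Pplat)] = 0.365 × [0.5×12.0 + 6.0] = 0.365 × 12.0 = 4.38 L·cmH2O.
Power = 23 × 4.38 = 100.74 L·cmH2O/min.

100.7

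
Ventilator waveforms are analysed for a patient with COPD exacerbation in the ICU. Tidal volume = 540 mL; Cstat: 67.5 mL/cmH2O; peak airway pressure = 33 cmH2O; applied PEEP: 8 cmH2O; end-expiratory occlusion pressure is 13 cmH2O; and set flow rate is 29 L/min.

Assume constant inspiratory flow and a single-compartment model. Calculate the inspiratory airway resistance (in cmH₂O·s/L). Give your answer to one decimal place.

24.8

Flow: 29 L/min ÷ 60 = 0.4833 L/s.
Total PEEP = 13 cmH2O (set 8 + intrinsic 5); this is the baseline alveolar pressure.
Equation of motion (constant flow): PIP = Vt/C + R·V̇ + PEEP.
R·V̇ = PIP − Vt/C − PEEP = 33 − 540/67.5 − 13 = 33 − 8.0 − 13 = 12.0 cmH2O.
R = 12.0 / 0.4833 = 24.829 cmH2O·s/L.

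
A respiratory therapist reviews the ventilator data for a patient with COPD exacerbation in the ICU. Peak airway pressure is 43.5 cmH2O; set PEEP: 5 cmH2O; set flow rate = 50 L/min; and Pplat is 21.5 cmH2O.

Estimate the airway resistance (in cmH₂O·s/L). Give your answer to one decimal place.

26.4

Flow: 50 L/min ÷ 60 = 0.8333 L/s.
Raw = (PIP − Pplat) / flow = (43.5 − 21.5) / 0.8333 = 22.0 / 0.8333 = 26.401 cmH2O·s/L.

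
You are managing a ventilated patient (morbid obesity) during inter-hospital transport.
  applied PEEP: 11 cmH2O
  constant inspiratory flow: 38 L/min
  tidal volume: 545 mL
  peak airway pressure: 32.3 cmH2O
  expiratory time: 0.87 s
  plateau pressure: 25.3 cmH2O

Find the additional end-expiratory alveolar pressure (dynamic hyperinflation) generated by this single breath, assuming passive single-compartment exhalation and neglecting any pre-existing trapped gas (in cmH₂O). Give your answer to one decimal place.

Flow: 38 L/min ÷ 60 = 0.6333 L/s.
R = (PIP − Pplat)/V̇ = (32.3 − 25.3) / 0.6333 = 7.0/0.6333 = 11.053 cmH2O·s/L.
C = Vt/(Pplat − PEEP) = 545.0 / (25.3 − 11) = 545.0/14.3 = 38.112 mL/cmH2O.
τ = R × C = 11.053 × 0.03811 L/cmH2O = 0.4212 s.
Fraction remaining = e^(−Te/τ) = e^(−0.87/0.4212) = 0.1268; trapped volume = 545.0 × 0.1268 = 69.106 mL.
Additional alveolar pressure from trapping ≈ V_trapped / C = 69.106 / 38.112 = 1.813 cmH2O.

1.8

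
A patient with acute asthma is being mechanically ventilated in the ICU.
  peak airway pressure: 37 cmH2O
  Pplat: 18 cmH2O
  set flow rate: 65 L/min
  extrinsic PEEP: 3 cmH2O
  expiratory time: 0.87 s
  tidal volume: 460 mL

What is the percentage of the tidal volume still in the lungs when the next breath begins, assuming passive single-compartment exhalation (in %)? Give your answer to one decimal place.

Flow: 65 L/min ÷ 60 = 1.0833 L/s.
R = (PIP − Pplat)/V̇ = (37 − 18) / 1.0833 = 19.0/1.0833 = 17.539 cmH2O·s/L.
C = Vt/(Pplat − PEEP) = 460.0 / (18 − 3) = 460.0/15.0 = 30.667 mL/cmH2O.
τ = R × C = 17.539 × 0.03067 L/cmH2O = 0.5379 s.
Fraction remaining at end-expiration = e^(−Te/τ) = e^(−0.87/0.5379) = 0.1984 → 19.84%.

19.8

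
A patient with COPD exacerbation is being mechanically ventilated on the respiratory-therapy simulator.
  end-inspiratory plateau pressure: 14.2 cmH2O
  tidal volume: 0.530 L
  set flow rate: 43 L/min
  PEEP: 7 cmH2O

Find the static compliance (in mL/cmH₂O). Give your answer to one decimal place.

73.6

Cstat = Vt / (Pplat − PEEP) = 530 / (14.2 − 7) = 530 / 7.2 = 73.611 mL/cmH2O.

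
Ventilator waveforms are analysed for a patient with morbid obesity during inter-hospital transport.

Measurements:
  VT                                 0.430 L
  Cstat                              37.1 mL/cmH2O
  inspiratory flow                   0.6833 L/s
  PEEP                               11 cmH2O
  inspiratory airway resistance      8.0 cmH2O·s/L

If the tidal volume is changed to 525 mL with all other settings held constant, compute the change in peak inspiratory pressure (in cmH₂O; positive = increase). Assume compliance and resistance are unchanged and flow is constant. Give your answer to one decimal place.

PIP = Vt/C + R·V̇ + PEEP (constant-flow equation of motion).
Only the elastic term changes: ΔPIP = ΔVt / C = (525 − 430) / 37.1 = 2.561 cmH2O.

2.6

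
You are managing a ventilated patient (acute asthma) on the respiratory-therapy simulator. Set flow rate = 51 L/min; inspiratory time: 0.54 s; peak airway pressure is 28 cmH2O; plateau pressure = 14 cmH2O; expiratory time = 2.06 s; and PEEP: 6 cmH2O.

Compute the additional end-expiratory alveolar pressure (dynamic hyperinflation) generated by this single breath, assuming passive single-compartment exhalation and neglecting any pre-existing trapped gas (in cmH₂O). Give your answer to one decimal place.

0.9

Flow: 51 L/min ÷ 60 = 0.85 L/s.
Vt = flow × Ti = 0.85 L/s × 0.54 s × 1000 mL/L = 459.0 mL.
R = (PIP − Pplat)/V̇ = (28 − 14) / 0.85 = 14.0/0.85 = 16.471 cmH2O·s/L.
C = Vt/(Pplat − PEEP) = 459.0 / (14 − 6) = 459.0/8.0 = 57.375 mL/cmH2O.
τ = R × C = 16.471 × 0.05738 L/cmH2O = 0.9451 s.
Fraction remaining = e^(−Te/τ) = e^(−2.06/0.9451) = 0.1131; trapped volume = 459.0 × 0.1131 = 51.913 mL.
Additional alveolar pressure from trapping ≈ V_trapped / C = 51.913 / 57.375 = 0.9048 cmH2O.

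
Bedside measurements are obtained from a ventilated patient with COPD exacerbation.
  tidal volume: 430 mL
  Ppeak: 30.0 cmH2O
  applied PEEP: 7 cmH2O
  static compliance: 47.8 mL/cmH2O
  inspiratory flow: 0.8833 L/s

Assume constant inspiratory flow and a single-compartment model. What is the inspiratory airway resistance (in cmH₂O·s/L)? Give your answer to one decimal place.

Equation of motion (constant flow): PIP = Vt/C + R·V̇ + PEEP.
R·V̇ = PIP − Vt/C − PEEP = 30.0 − 430/47.8 − 7 = 30.0 − 8.996 − 7 = 14.004 cmH2O.
R = 14.004 / 0.8833 = 15.854 cmH2O·s/L.

15.9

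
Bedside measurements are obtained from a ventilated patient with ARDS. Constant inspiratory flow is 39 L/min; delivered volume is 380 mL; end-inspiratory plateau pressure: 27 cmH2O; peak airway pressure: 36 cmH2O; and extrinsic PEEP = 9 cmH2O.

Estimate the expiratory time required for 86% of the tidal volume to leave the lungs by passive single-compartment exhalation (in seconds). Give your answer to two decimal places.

0.57

Flow: 39 L/min ÷ 60 = 0.65 L/s.
R = (PIP − Pplat)/V̇ = (36 − 27) / 0.65 = 9.0/0.65 = 13.846 cmH2O·s/L.
C = Vt/(Pplat − PEEP) = 380.0 / (27 − 9) = 380.0/18.0 = 21.111 mL/cmH2O.
τ = R × C = 13.846 × 0.02111 L/cmH2O = 0.2923 s.
t = −τ·ln(1 − 0.86) = −0.2923·ln(0.14) = 0.5747 s.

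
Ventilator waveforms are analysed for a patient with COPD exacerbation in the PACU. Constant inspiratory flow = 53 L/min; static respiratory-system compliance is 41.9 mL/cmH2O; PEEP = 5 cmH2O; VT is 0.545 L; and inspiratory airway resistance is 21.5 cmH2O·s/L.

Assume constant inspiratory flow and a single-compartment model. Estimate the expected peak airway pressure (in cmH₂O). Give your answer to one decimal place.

37.0

Flow: 53 L/min ÷ 60 = 0.8833 L/s.
Equation of motion (constant flow): PIP = Vt/C + R·V̇ + PEEP.
PIP = 545/41.9 + 21.5×0.8833 + 5 = 13.007 + 18.991 + 5 = 36.998 cmH2O.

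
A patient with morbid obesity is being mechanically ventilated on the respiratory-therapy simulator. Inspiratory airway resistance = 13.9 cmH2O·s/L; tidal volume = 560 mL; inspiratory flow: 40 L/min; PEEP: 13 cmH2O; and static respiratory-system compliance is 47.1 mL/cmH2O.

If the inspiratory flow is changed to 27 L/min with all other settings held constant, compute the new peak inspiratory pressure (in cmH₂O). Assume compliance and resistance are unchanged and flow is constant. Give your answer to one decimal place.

Flow: 40 L/min ÷ 60 = 0.6667 L/s.
New flow: 27 L/min ÷ 60 = 0.45 L/s.
PIP = Vt/C + R·V̇ + PEEP (constant-flow equation of motion).
Only the resistive term changes: ΔPIP = R × ΔV̇ = 13.9 × (0.45 − 0.6667) = 13.9 × -0.2167 = -3.012 cmH2O.
Original PIP = 560/47.1 + 13.9×0.6667 + 13 = 34.157 cmH2O; new PIP = 34.157 + (-3.012) = 31.145 cmH2O.

31.1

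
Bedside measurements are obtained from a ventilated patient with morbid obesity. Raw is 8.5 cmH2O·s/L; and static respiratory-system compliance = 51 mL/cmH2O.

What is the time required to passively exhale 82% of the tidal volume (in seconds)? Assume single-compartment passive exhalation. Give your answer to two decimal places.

τ = R × C = 8.5 × 51 mL/cmH2O = 8.5 × 0.051 L/cmH2O = 0.4335 s.
Exhaled fraction f = 1 − e^(−t/τ) → t = −τ·ln(1 − f) = −0.4335·ln(0.18) = 0.7434 s.

0.74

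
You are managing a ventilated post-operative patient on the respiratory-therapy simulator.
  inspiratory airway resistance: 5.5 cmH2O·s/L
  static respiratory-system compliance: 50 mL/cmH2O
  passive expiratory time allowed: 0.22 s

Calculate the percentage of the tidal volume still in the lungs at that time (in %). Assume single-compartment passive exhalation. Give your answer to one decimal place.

44.9

τ = R × C = 5.5 × 50 mL/cmH2O = 5.5 × 0.050 L/cmH2O = 0.275 s.
Passive exhalation: V(t)/V₀ = e^(−t/τ) = e^(−0.22/0.275) = 0.4493.
Fraction remaining = 0.4493 → 44.93%.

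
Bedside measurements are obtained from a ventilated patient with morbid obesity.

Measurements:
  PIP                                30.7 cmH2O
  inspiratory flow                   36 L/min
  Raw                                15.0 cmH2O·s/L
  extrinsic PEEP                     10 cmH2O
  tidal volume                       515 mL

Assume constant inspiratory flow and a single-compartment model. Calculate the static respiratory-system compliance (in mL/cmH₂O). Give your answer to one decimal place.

Flow: 36 L/min ÷ 60 = 0.6 L/s.
Equation of motion (constant flow): PIP = Vt/C + R·V̇ + PEEP.
Vt/C = PIP − R·V̇ − PEEP = 30.7 − 15.0×0.6 − 10 = 30.7 − 9.0 − 10 = 11.7 cmH2O.
C = Vt / 11.7 = 515 / 11.7 = 44.017 mL/cmH2O.

44.0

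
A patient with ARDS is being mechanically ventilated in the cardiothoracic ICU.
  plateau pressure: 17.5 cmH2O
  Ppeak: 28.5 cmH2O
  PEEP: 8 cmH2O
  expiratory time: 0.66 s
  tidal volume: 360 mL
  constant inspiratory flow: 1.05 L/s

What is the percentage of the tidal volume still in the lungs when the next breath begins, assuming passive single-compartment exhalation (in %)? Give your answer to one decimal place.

19.0

R = (PIP − Pplat)/V̇ = (28.5 − 17.5) / 1.05 = 11.0/1.05 = 10.476 cmH2O·s/L.
C = Vt/(Pplat − PEEP) = 360.0 / (17.5 − 8) = 360.0/9.5 = 37.895 mL/cmH2O.
τ = R × C = 10.476 × 0.0379 L/cmH2O = 0.397 s.
Fraction remaining at end-expiration = e^(−Te/τ) = e^(−0.66/0.397) = 0.1897 → 18.97%.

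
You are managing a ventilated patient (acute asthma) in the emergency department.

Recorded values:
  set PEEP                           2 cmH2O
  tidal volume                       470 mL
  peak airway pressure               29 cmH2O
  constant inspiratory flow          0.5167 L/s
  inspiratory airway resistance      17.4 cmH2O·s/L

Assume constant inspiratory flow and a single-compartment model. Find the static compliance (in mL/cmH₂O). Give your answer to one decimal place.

Equation of motion (constant flow): PIP = Vt/C + R·V̇ + PEEP.
Vt/C = PIP − R·V̇ − PEEP = 29 − 17.4×0.5167 − 2 = 29 − 8.991 − 2 = 18.009 cmH2O.
C = Vt / 18.009 = 470 / 18.009 = 26.098 mL/cmH2O.

26.1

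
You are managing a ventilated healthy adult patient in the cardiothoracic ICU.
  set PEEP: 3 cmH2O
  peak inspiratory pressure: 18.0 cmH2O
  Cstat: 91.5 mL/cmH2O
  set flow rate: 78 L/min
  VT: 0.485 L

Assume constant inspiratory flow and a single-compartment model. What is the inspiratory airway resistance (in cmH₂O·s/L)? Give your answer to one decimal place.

Flow: 78 L/min ÷ 60 = 1.3 L/s.
Equation of motion (constant flow): PIP = Vt/C + R·V̇ + PEEP.
R·V̇ = PIP − Vt/C − PEEP = 18.0 − 485/91.5 − 3 = 18.0 − 5.301 − 3 = 9.699 cmH2O.
R = 9.699 / 1.3 = 7.461 cmH2O·s/L.

7.5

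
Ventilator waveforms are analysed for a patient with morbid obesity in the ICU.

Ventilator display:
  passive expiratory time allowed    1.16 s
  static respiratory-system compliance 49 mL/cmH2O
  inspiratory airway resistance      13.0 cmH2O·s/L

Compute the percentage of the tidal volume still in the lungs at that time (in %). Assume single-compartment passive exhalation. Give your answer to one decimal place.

τ = R × C = 13.0 × 49 mL/cmH2O = 13.0 × 0.049 L/cmH2O = 0.637 s.
Passive exhalation: V(t)/V₀ = e^(−t/τ) = e^(−1.16/0.637) = 0.1619.
Fraction remaining = 0.1619 → 16.19%.

16.2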